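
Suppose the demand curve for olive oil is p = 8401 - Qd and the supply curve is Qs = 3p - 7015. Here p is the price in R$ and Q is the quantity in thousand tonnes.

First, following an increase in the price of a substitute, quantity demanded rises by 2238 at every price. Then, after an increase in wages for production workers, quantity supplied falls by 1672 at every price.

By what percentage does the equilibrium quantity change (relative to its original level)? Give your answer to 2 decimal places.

+27.72

Initially, 8401 - p = 3p - 7015, so 15416 = 4p and p = 3854, Q = 4547.
The shock moves the curves to Qd = 10639 - p and Qs = 3p - 8687.
Clearing the new market: 10639 - p = 3p - 8687, so p = 4831.5 and Q = 5807.5.
%ΔQ = (5807.5 − 4547) / 4547 × 100 = +27.72%.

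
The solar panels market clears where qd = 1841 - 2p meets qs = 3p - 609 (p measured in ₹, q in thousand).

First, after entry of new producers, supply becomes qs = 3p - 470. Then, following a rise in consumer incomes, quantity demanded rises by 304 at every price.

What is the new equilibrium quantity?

1099

Solve the original market: 1841 - 2p = 3p - 609, hence p = 490 and q = 861.
The shock moves the curves to qd = 2145 - 2p and qs = 3p - 470.
New equilibrium: 2145 - 2p = 3p - 470 ⇒ 2615 = 5p ⇒ p = 523, q = 1099.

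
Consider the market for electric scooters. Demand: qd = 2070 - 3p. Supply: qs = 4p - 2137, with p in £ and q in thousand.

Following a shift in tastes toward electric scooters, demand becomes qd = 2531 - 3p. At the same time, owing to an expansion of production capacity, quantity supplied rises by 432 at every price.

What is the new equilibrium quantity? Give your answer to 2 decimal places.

715.57

Initially, 2070 - 3p = 4p - 2137, so 4207 = 7p and p = 601, q = 267.
With the change applied: demand qd = 2531 - 3p, supply qs = 4p - 1705.
Clearing the new market: 2531 - 3p = 4p - 1705, so p = 4236/7 ≈ 605.1429 and q = 5009/7 ≈ 715.5714.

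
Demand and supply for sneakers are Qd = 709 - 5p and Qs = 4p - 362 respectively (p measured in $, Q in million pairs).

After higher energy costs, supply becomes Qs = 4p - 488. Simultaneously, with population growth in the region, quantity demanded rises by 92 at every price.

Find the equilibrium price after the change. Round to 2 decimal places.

143.22

Before the shock: 709 - 5p = 4p - 362 ⇒ 1071 = 9p ⇒ p = 119, Q = 114.
The shock moves the curves to Qd = 801 - 5p and Qs = 4p - 488.
New equilibrium: 801 - 5p = 4p - 488 ⇒ 1289 = 9p ⇒ p = 1289/9 ≈ 143.2222, Q = 764/9 ≈ 84.8889.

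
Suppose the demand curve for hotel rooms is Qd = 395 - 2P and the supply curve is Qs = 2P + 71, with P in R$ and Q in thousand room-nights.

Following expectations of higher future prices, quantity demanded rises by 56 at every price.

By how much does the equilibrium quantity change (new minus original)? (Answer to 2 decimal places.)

+28.00

Initially, 395 - 2P = 2P + 71, so 324 = 4P and P = 81, Q = 233.
After the shift, demand is Qd = 451 - 2P and supply is Qs = 2P + 71.
Setting them equal: 451 - 2P = 2P + 71 → 380 = 4P, so P = 95 and Q = 261.
ΔQ = 261 − 233 = +28.00.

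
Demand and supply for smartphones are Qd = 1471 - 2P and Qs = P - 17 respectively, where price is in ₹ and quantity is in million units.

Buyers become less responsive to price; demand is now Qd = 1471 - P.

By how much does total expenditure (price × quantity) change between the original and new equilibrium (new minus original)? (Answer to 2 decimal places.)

+303304.00

Solve the original market: 1471 - 2P = P - 17, hence P = 496 and Q = 479.
After the shift, demand is Qd = 1471 - P and supply is Qs = P - 17.
Equate the new curves: 1471 - P = P - 17, giving 1488 = 2P, P = 744, Q = 727.
Expenditure moves from 496×479 = 237584 to 744×727 = 540888; change = +303304.00.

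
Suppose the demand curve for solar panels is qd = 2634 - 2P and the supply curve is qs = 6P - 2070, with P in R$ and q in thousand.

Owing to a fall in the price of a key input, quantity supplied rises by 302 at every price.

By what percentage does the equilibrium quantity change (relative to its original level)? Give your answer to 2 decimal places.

+5.18

Original equilibrium: 2634 - 2P = 6P - 2070 gives 4704 = 8P, so P = 588 and q = 1458.
The new curves are qd = 2634 - 2P (demand) and qs = 6P - 1768 (supply).
Setting them equal: 2634 - 2P = 6P - 1768 → 4402 = 8P, so P = 550.25 and q = 1533.5.
%Δq = (1533.5 − 1458) / 1458 × 100 = +5.18%.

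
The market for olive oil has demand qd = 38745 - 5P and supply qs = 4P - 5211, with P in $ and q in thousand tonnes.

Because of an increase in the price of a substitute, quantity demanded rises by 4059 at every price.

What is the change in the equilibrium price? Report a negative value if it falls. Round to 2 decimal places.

+451.00

Original equilibrium: 38745 - 5P = 4P - 5211 gives 43956 = 9P, so P = 4884 and q = 14325.
With the change applied: demand qd = 42804 - 5P, supply qs = 4P - 5211.
Clearing the new market: 42804 - 5P = 4P - 5211, so P = 5335 and q = 16129.
ΔP = 5335 − 4884 = +451.00.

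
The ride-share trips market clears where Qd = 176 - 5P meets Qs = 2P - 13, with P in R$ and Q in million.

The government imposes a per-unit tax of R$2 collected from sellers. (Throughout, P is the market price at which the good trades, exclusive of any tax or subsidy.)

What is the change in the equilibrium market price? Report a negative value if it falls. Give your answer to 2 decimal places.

+0.57

Original equilibrium: 176 - 5P = 2P - 13 gives 189 = 7P, so P = 27 and Q = 41.
Since sellers keep the price net of the tax, the effective supply curve becomes Qs = 2P - 17.
Equate the new curves: 176 - 5P = 2P - 17, giving 193 = 7P, P = 193/7 ≈ 27.5714, Q = 267/7 ≈ 38.1429.
ΔP = 27.5714 − 27 = +0.57.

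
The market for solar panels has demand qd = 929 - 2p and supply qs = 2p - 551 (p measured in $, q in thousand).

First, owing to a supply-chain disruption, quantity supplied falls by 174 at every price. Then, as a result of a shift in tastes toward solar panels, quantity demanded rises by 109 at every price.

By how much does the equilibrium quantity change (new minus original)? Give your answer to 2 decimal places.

-32.50

Solve the original market: 929 - 2p = 2p - 551, hence p = 370 and q = 189.
With the change applied: demand qd = 1038 - 2p, supply qs = 2p - 725.
Clearing the new market: 1038 - 2p = 2p - 725, so p = 440.75 and q = 156.5.
Δq = 156.5 − 189 = -32.50.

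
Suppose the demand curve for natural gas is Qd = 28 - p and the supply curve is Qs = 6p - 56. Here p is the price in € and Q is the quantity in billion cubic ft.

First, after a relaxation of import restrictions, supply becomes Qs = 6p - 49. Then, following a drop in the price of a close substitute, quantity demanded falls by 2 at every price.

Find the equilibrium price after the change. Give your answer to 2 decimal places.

10.71

Original equilibrium: 28 - p = 6p - 56 gives 84 = 7p, so p = 12 and Q = 16.
After the shift, demand is Qd = 26 - p and supply is Qs = 6p - 49.
Setting them equal: 26 - p = 6p - 49 → 75 = 7p, so p = 75/7 ≈ 10.7143 and Q = 107/7 ≈ 15.2857.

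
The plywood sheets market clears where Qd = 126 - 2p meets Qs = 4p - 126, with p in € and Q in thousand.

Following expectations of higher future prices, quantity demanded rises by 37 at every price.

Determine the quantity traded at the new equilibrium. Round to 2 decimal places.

Initially, 126 - 2p = 4p - 126, so 252 = 6p and p = 42, Q = 42.
With the change applied: demand Qd = 163 - 2p, supply Qs = 4p - 126.
Clearing the new market: 163 - 2p = 4p - 126, so p = 289/6 ≈ 48.1667 and Q = 200/3 ≈ 66.6667.

66.67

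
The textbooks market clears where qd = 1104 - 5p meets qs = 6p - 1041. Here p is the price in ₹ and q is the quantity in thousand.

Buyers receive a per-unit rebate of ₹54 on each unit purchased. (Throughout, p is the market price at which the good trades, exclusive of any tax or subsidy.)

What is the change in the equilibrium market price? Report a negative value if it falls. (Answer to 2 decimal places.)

+24.55

Before the shock: 1104 - 5p = 6p - 1041 ⇒ 2145 = 11p ⇒ p = 195, q = 129.
Since buyers' out-of-pocket price is the market price minus the rebate, the effective demand curve becomes qd = 1374 - 5p.
Setting them equal: 1374 - 5p = 6p - 1041 → 2415 = 11p, so p = 2415/11 ≈ 219.5455 and q = 3039/11 ≈ 276.2727.
Δp = 219.5455 − 195 = +24.55.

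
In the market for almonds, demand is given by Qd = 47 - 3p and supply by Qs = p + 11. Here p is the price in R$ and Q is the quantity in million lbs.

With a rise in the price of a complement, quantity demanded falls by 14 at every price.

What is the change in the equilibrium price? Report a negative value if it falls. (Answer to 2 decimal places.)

Original equilibrium: 47 - 3p = p + 11 gives 36 = 4p, so p = 9 and Q = 20.
After the shift, demand is Qd = 33 - 3p and supply is Qs = p + 11.
New equilibrium: 33 - 3p = p + 11 ⇒ 22 = 4p ⇒ p = 5.5, Q = 16.5.
Δp = 5.5 − 9 = -3.50.

-3.50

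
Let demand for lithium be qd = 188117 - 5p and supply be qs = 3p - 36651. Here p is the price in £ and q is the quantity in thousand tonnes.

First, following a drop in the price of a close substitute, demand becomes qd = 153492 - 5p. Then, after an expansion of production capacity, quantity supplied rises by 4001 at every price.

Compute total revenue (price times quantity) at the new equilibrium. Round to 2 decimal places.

Original equilibrium: 188117 - 5p = 3p - 36651 gives 224768 = 8p, so p = 28096 and q = 47637.
After the shift, demand is qd = 153492 - 5p and supply is qs = 3p - 32650.
New equilibrium: 153492 - 5p = 3p - 32650 ⇒ 186142 = 8p ⇒ p = 23267.75, q = 37153.25.
New expenditure = 23267.75 × 37153.25 = 864472532.69.

864472532.69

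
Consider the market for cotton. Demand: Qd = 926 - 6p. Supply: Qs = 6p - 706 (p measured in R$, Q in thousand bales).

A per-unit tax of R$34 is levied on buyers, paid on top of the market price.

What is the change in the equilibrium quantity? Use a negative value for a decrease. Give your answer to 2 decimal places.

Original equilibrium: 926 - 6p = 6p - 706 gives 1632 = 12p, so p = 136 and Q = 110.
Since buyers pay the price plus the tax, the effective demand curve becomes Qd = 722 - 6p.
Equate the new curves: 722 - 6p = 6p - 706, giving 1428 = 12p, p = 119, Q = 8.
ΔQ = 8 − 110 = -102.00.

-102.00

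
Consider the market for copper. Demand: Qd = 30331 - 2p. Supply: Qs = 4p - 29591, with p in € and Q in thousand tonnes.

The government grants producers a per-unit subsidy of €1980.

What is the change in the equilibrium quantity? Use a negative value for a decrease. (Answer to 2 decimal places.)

+2640.00

Solve the original market: 30331 - 2p = 4p - 29591, hence p = 9987 and Q = 10357.
Since sellers receive the price plus the subsidy, the effective supply curve becomes Qs = 4p - 21671.
Setting them equal: 30331 - 2p = 4p - 21671 → 52002 = 6p, so p = 8667 and Q = 12997.
ΔQ = 12997 − 10357 = +2640.00.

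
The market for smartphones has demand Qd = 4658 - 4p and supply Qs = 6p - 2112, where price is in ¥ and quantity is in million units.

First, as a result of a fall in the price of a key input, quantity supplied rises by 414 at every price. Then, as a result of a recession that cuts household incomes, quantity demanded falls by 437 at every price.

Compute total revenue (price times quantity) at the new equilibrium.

1097027.46

Solve the original market: 4658 - 4p = 6p - 2112, hence p = 677 and Q = 1950.
The new curves are Qd = 4221 - 4p (demand) and Qs = 6p - 1698 (supply).
Equate the new curves: 4221 - 4p = 6p - 1698, giving 5919 = 10p, p = 591.9, Q = 1853.4.
New expenditure = 591.9 × 1853.4 = 1097027.46.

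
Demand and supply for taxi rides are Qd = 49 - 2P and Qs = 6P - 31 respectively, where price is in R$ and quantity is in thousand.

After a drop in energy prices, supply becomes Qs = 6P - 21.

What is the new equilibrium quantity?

31.5

Before the shock: 49 - 2P = 6P - 31 ⇒ 80 = 8P ⇒ P = 10, Q = 29.
With the change applied: demand Qd = 49 - 2P, supply Qs = 6P - 21.
Equate the new curves: 49 - 2P = 6P - 21, giving 70 = 8P, P = 8.75, Q = 31.5.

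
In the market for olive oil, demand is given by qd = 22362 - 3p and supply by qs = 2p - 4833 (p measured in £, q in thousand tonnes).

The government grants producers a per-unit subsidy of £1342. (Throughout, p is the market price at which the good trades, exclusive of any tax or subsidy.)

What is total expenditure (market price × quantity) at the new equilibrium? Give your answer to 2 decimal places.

Before the shock: 22362 - 3p = 2p - 4833 ⇒ 27195 = 5p ⇒ p = 5439, q = 6045.
Since sellers receive the price plus the subsidy, the effective supply curve becomes qs = 2p - 2149.
New equilibrium: 22362 - 3p = 2p - 2149 ⇒ 24511 = 5p ⇒ p = 4902.2, q = 7655.4.
New expenditure = 4902.2 × 7655.4 = 37528301.88.

37528301.88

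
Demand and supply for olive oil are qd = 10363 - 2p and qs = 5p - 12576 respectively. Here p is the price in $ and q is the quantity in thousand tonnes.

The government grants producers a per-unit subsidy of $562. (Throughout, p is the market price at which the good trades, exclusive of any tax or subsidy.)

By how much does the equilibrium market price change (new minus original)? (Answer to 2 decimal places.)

-401.43

Solve the original market: 10363 - 2p = 5p - 12576, hence p = 3277 and q = 3809.
Since sellers receive the price plus the subsidy, the effective supply curve becomes qs = 5p - 9766.
Equate the new curves: 10363 - 2p = 5p - 9766, giving 20129 = 7p, p = 20129/7 ≈ 2875.5714, q = 32283/7 ≈ 4611.8571.
Δp = 2875.5714 − 3277 = -401.43.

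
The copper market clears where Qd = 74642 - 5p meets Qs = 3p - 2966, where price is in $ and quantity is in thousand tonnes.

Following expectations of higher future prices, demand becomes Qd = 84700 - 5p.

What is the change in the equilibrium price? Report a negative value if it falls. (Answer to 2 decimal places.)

Solve the original market: 74642 - 5p = 3p - 2966, hence p = 9701 and Q = 26137.
The shock moves the curves to Qd = 84700 - 5p and Qs = 3p - 2966.
Setting them equal: 84700 - 5p = 3p - 2966 → 87666 = 8p, so p = 10958.25 and Q = 29908.75.
Δp = 10958.25 − 9701 = +1257.25.

+1257.25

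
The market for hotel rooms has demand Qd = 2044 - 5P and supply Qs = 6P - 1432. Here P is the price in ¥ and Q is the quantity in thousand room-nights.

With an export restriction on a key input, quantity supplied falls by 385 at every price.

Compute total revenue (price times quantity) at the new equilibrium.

Initially, 2044 - 5P = 6P - 1432, so 3476 = 11P and P = 316, Q = 464.
With the change applied: demand Qd = 2044 - 5P, supply Qs = 6P - 1817.
Clearing the new market: 2044 - 5P = 6P - 1817, so P = 351 and Q = 289.
New expenditure = 351 × 289 = 101439.

101439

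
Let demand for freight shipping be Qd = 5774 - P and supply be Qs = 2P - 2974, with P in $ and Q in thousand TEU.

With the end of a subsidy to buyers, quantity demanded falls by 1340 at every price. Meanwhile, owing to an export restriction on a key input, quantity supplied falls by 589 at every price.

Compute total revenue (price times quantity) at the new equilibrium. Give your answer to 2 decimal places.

4713787.22

Before the shock: 5774 - P = 2P - 2974 ⇒ 8748 = 3P ⇒ P = 2916, Q = 2858.
With the change applied: demand Qd = 4434 - P, supply Qs = 2P - 3563.
Setting them equal: 4434 - P = 2P - 3563 → 7997 = 3P, so P = 7997/3 ≈ 2665.6667 and Q = 5305/3 ≈ 1768.3333.
New expenditure = 2665.6667 × 1768.3333 = 4713787.22.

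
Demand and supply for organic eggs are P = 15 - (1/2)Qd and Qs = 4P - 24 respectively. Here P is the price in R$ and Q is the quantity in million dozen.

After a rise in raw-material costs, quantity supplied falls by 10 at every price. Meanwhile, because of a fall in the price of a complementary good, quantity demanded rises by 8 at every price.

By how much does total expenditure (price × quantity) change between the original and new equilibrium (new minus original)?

+60

Initially, 30 - 2P = 4P - 24, so 54 = 6P and P = 9, Q = 12.
The new curves are Qd = 38 - 2P (demand) and Qs = 4P - 34 (supply).
Equate the new curves: 38 - 2P = 4P - 34, giving 72 = 6P, P = 12, Q = 14.
Expenditure moves from 9×12 = 108 to 12×14 = 168; change = +60.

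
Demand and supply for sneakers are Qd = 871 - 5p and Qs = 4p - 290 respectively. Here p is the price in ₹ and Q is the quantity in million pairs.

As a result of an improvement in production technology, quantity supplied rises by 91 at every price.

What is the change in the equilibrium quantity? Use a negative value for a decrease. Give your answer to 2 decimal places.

+50.56

Initially, 871 - 5p = 4p - 290, so 1161 = 9p and p = 129, Q = 226.
After the shift, demand is Qd = 871 - 5p and supply is Qs = 4p - 199.
Setting them equal: 871 - 5p = 4p - 199 → 1070 = 9p, so p = 1070/9 ≈ 118.8889 and Q = 2489/9 ≈ 276.5556.
ΔQ = 276.5556 − 226 = +50.56.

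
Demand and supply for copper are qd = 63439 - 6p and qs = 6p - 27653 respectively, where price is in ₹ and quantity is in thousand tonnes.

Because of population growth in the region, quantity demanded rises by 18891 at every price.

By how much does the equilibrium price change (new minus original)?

+1574.25

Original equilibrium: 63439 - 6p = 6p - 27653 gives 91092 = 12p, so p = 7591 and q = 17893.
With the change applied: demand qd = 82330 - 6p, supply qs = 6p - 27653.
Equate the new curves: 82330 - 6p = 6p - 27653, giving 109983 = 12p, p = 9165.25, q = 27338.5.
Δp = 9165.25 − 7591 = +1574.25.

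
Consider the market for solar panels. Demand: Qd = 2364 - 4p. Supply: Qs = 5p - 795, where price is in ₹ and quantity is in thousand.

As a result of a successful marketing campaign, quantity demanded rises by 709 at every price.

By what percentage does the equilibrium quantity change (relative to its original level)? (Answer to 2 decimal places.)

Original equilibrium: 2364 - 4p = 5p - 795 gives 3159 = 9p, so p = 351 and Q = 960.
With the change applied: demand Qd = 3073 - 4p, supply Qs = 5p - 795.
Clearing the new market: 3073 - 4p = 5p - 795, so p = 3868/9 ≈ 429.7778 and Q = 12185/9 ≈ 1353.8889.
%ΔQ = (1353.8889 − 960) / 960 × 100 = +41.03%.

+41.03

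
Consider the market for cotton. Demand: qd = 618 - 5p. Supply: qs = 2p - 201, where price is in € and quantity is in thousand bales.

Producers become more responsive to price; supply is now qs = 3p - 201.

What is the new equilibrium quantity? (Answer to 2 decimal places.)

Initially, 618 - 5p = 2p - 201, so 819 = 7p and p = 117, q = 33.
With the change applied: demand qd = 618 - 5p, supply qs = 3p - 201.
New equilibrium: 618 - 5p = 3p - 201 ⇒ 819 = 8p ⇒ p = 102.375, q = 106.125.

106.13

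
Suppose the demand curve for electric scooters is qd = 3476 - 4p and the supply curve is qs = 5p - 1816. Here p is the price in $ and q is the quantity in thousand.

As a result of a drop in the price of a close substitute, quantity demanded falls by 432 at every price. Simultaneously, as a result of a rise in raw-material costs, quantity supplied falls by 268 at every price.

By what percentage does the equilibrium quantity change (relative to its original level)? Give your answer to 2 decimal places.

Initially, 3476 - 4p = 5p - 1816, so 5292 = 9p and p = 588, q = 1124.
The shock moves the curves to qd = 3044 - 4p and qs = 5p - 2084.
New equilibrium: 3044 - 4p = 5p - 2084 ⇒ 5128 = 9p ⇒ p = 5128/9 ≈ 569.7778, q = 6884/9 ≈ 764.8889.
%Δq = (764.8889 − 1124) / 1124 × 100 = -31.95%.

-31.95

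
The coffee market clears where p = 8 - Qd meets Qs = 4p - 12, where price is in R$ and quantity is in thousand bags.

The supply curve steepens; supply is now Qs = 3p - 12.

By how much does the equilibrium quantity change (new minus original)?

Before the shock: 8 - p = 4p - 12 ⇒ 20 = 5p ⇒ p = 4, Q = 4.
With the change applied: demand Qd = 8 - p, supply Qs = 3p - 12.
Equate the new curves: 8 - p = 3p - 12, giving 20 = 4p, p = 5, Q = 3.
ΔQ = 3 − 4 = -1.

-1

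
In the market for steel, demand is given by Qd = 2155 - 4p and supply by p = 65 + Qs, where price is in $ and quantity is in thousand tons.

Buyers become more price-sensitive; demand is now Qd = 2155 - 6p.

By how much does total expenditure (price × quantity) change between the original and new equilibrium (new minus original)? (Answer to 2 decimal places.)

-88310.69

Initially, 2155 - 4p = p - 65, so 2220 = 5p and p = 444, Q = 379.
With the change applied: demand Qd = 2155 - 6p, supply Qs = p - 65.
Setting them equal: 2155 - 6p = p - 65 → 2220 = 7p, so p = 2220/7 ≈ 317.1429 and Q = 1765/7 ≈ 252.1429.
Expenditure moves from 444×379 = 168276 to 317.1429×252.1429 = 79965.3061; change = -88310.69.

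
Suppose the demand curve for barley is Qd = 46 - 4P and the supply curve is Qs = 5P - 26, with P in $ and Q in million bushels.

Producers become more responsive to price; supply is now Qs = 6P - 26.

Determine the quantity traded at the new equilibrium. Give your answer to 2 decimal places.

Initially, 46 - 4P = 5P - 26, so 72 = 9P and P = 8, Q = 14.
With the change applied: demand Qd = 46 - 4P, supply Qs = 6P - 26.
Equate the new curves: 46 - 4P = 6P - 26, giving 72 = 10P, P = 7.2, Q = 17.2.

17.20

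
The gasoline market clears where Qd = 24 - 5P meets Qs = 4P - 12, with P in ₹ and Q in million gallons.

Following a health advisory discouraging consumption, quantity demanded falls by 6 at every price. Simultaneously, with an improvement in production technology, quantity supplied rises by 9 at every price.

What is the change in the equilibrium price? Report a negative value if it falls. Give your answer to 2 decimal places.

Initially, 24 - 5P = 4P - 12, so 36 = 9P and P = 4, Q = 4.
The new curves are Qd = 18 - 5P (demand) and Qs = 4P - 3 (supply).
Clearing the new market: 18 - 5P = 4P - 3, so P = 7/3 ≈ 2.3333 and Q = 19/3 ≈ 6.3333.
ΔP = 2.3333 − 4 = -1.67.

-1.67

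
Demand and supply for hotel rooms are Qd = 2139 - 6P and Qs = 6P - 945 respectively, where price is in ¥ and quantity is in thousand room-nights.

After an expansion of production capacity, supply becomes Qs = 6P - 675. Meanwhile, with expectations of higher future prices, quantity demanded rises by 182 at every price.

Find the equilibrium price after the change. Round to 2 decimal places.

Before the shock: 2139 - 6P = 6P - 945 ⇒ 3084 = 12P ⇒ P = 257, Q = 597.
With the change applied: demand Qd = 2321 - 6P, supply Qs = 6P - 675.
New equilibrium: 2321 - 6P = 6P - 675 ⇒ 2996 = 12P ⇒ P = 749/3 ≈ 249.6667, Q = 823.

249.67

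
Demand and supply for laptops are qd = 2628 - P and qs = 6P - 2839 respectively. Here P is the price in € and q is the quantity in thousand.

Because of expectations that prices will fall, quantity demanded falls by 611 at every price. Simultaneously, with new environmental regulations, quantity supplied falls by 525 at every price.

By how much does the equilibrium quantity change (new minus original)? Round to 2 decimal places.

Initially, 2628 - P = 6P - 2839, so 5467 = 7P and P = 781, q = 1847.
After the shift, demand is qd = 2017 - P and supply is qs = 6P - 3364.
New equilibrium: 2017 - P = 6P - 3364 ⇒ 5381 = 7P ⇒ P = 5381/7 ≈ 768.7143, q = 8738/7 ≈ 1248.2857.
Δq = 1248.2857 − 1847 = -598.71.

-598.71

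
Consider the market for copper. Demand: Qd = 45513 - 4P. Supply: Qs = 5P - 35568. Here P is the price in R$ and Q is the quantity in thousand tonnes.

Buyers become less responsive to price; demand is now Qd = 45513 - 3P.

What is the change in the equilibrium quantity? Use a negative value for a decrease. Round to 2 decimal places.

+5630.63

Solve the original market: 45513 - 4P = 5P - 35568, hence P = 9009 and Q = 9477.
The new curves are Qd = 45513 - 3P (demand) and Qs = 5P - 35568 (supply).
Setting them equal: 45513 - 3P = 5P - 35568 → 81081 = 8P, so P = 10135.125 and Q = 15107.625.
ΔQ = 15107.625 − 9477 = +5630.63.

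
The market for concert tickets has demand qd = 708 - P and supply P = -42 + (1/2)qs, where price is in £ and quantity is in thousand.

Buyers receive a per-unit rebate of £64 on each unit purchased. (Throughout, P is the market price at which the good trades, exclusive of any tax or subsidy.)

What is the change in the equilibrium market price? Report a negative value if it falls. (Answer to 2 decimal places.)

Original equilibrium: 708 - P = 2P + 84 gives 624 = 3P, so P = 208 and q = 500.
Since buyers' out-of-pocket price is the market price minus the rebate, the effective demand curve becomes qd = 772 - P.
Equate the new curves: 772 - P = 2P + 84, giving 688 = 3P, P = 688/3 ≈ 229.3333, q = 1628/3 ≈ 542.6667.
ΔP = 229.3333 − 208 = +21.33.

+21.33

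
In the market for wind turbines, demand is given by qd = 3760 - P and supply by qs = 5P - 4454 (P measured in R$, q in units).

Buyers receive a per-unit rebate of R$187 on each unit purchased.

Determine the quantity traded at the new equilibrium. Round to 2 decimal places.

Original equilibrium: 3760 - P = 5P - 4454 gives 8214 = 6P, so P = 1369 and q = 2391.
Since buyers' out-of-pocket price is the market price minus the rebate, the effective demand curve becomes qd = 3947 - P.
Clearing the new market: 3947 - P = 5P - 4454, so P = 8401/6 ≈ 1400.1667 and q = 15281/6 ≈ 2546.8333.

2546.83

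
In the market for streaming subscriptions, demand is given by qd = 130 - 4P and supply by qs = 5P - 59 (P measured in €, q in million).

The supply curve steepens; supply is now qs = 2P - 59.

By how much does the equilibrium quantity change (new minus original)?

Original equilibrium: 130 - 4P = 5P - 59 gives 189 = 9P, so P = 21 and q = 46.
The shock moves the curves to qd = 130 - 4P and qs = 2P - 59.
Equate the new curves: 130 - 4P = 2P - 59, giving 189 = 6P, P = 31.5, q = 4.
Δq = 4 − 46 = -42.

-42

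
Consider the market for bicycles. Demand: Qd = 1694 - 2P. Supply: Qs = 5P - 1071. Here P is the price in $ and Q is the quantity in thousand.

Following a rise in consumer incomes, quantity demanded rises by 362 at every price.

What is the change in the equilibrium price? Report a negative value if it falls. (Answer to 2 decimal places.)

Initially, 1694 - 2P = 5P - 1071, so 2765 = 7P and P = 395, Q = 904.
The shock moves the curves to Qd = 2056 - 2P and Qs = 5P - 1071.
Clearing the new market: 2056 - 2P = 5P - 1071, so P = 3127/7 ≈ 446.7143 and Q = 8138/7 ≈ 1162.5714.
ΔP = 446.7143 − 395 = +51.71.

+51.71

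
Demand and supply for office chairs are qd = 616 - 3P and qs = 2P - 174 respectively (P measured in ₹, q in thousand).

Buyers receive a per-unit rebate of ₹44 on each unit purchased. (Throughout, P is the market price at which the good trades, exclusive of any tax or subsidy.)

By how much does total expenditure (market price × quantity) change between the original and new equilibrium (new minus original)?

+13485.12

Original equilibrium: 616 - 3P = 2P - 174 gives 790 = 5P, so P = 158 and q = 142.
Since buyers' out-of-pocket price is the market price minus the rebate, the effective demand curve becomes qd = 748 - 3P.
New equilibrium: 748 - 3P = 2P - 174 ⇒ 922 = 5P ⇒ P = 184.4, q = 194.8.
Expenditure moves from 158×142 = 22436 to 184.4×194.8 = 35921.12; change = +13485.12.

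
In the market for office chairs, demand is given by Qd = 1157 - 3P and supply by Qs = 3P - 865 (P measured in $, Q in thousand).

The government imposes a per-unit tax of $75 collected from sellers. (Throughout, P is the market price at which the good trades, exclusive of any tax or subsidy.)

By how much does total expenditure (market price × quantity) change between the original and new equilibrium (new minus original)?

Before the shock: 1157 - 3P = 3P - 865 ⇒ 2022 = 6P ⇒ P = 337, Q = 146.
Since sellers keep the price net of the tax, the effective supply curve becomes Qs = 3P - 1090.
Clearing the new market: 1157 - 3P = 3P - 1090, so P = 374.5 and Q = 33.5.
Expenditure moves from 337×146 = 49202 to 374.5×33.5 = 12545.75; change = -36656.25.

-36656.25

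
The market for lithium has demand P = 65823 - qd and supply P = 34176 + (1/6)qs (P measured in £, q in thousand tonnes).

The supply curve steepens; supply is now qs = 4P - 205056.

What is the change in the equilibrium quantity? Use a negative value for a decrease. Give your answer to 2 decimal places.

-15478.80

Original equilibrium: 65823 - P = 6P - 205056 gives 270879 = 7P, so P = 38697 and q = 27126.
The new curves are qd = 65823 - P (demand) and qs = 4P - 205056 (supply).
New equilibrium: 65823 - P = 4P - 205056 ⇒ 270879 = 5P ⇒ P = 54175.8, q = 11647.2.
Δq = 11647.2 − 27126 = -15478.80.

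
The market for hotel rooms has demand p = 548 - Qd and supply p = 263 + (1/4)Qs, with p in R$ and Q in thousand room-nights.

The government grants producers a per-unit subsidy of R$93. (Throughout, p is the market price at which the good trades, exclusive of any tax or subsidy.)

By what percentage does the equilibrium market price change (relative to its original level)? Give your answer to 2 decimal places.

Before the shock: 548 - p = 4p - 1052 ⇒ 1600 = 5p ⇒ p = 320, Q = 228.
Since sellers receive the price plus the subsidy, the effective supply curve becomes Qs = 4p - 680.
Setting them equal: 548 - p = 4p - 680 → 1228 = 5p, so p = 245.6 and Q = 302.4.
%Δp = (245.6 − 320) / 320 × 100 = -23.25%.

-23.25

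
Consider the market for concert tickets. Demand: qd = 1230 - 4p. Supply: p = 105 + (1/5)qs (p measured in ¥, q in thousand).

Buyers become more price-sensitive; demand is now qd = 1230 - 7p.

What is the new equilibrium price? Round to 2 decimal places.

146.25

Solve the original market: 1230 - 4p = 5p - 525, hence p = 195 and q = 450.
After the shift, demand is qd = 1230 - 7p and supply is qs = 5p - 525.
New equilibrium: 1230 - 7p = 5p - 525 ⇒ 1755 = 12p ⇒ p = 146.25, q = 206.25.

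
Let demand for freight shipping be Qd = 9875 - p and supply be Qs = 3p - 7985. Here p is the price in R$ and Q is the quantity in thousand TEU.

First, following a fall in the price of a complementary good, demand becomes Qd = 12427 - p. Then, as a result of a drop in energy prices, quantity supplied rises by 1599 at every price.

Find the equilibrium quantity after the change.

Solve the original market: 9875 - p = 3p - 7985, hence p = 4465 and Q = 5410.
After the shift, demand is Qd = 12427 - p and supply is Qs = 3p - 6386.
Clearing the new market: 12427 - p = 3p - 6386, so p = 4703.25 and Q = 7723.75.

7723.75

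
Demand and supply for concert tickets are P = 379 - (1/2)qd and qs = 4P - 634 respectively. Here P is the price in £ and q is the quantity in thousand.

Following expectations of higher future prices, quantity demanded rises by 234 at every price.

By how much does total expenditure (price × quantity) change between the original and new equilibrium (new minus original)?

Solve the original market: 758 - 2P = 4P - 634, hence P = 232 and q = 294.
The shock moves the curves to qd = 992 - 2P and qs = 4P - 634.
Setting them equal: 992 - 2P = 4P - 634 → 1626 = 6P, so P = 271 and q = 450.
Expenditure moves from 232×294 = 68208 to 271×450 = 121950; change = +53742.

+53742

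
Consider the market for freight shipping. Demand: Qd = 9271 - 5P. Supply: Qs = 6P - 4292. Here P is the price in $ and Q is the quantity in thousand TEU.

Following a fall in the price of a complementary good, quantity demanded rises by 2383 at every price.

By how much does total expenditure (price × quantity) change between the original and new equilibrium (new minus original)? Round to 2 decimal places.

Before the shock: 9271 - 5P = 6P - 4292 ⇒ 13563 = 11P ⇒ P = 1233, Q = 3106.
The shock moves the curves to Qd = 11654 - 5P and Qs = 6P - 4292.
New equilibrium: 11654 - 5P = 6P - 4292 ⇒ 15946 = 11P ⇒ P = 15946/11 ≈ 1449.6364, Q = 48464/11 ≈ 4405.8182.
Expenditure moves from 1233×3106 = 3829698 to 1449.6364×4405.8182 = 6386834.2479; change = +2557136.25.

+2557136.25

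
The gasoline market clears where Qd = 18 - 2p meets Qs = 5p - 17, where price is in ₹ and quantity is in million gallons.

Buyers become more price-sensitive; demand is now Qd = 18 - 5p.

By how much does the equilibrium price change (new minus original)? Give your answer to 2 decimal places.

Solve the original market: 18 - 2p = 5p - 17, hence p = 5 and Q = 8.
The shock moves the curves to Qd = 18 - 5p and Qs = 5p - 17.
Setting them equal: 18 - 5p = 5p - 17 → 35 = 10p, so p = 3.5 and Q = 0.5.
Δp = 3.5 − 5 = -1.50.

-1.50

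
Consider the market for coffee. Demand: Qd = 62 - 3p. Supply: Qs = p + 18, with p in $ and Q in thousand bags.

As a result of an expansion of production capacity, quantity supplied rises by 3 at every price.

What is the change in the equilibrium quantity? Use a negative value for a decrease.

+2.25

Original equilibrium: 62 - 3p = p + 18 gives 44 = 4p, so p = 11 and Q = 29.
The shock moves the curves to Qd = 62 - 3p and Qs = p + 21.
Clearing the new market: 62 - 3p = p + 21, so p = 10.25 and Q = 31.25.
ΔQ = 31.25 − 29 = +2.25.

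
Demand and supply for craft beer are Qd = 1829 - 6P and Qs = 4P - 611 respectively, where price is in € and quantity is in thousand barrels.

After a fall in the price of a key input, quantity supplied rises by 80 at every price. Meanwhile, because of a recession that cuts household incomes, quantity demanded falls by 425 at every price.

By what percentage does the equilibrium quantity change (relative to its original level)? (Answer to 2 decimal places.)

Initially, 1829 - 6P = 4P - 611, so 2440 = 10P and P = 244, Q = 365.
The shock moves the curves to Qd = 1404 - 6P and Qs = 4P - 531.
Clearing the new market: 1404 - 6P = 4P - 531, so P = 193.5 and Q = 243.
%ΔQ = (243 − 365) / 365 × 100 = -33.42%.

-33.42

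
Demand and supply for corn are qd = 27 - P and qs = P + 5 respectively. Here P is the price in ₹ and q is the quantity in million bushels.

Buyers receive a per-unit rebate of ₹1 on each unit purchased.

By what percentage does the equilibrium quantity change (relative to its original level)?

+3.125

Initially, 27 - P = P + 5, so 22 = 2P and P = 11, q = 16.
Since buyers' out-of-pocket price is the market price minus the rebate, the effective demand curve becomes qd = 28 - P.
Clearing the new market: 28 - P = P + 5, so P = 11.5 and q = 16.5.
%Δq = (16.5 − 16) / 16 × 100 = +3.125%.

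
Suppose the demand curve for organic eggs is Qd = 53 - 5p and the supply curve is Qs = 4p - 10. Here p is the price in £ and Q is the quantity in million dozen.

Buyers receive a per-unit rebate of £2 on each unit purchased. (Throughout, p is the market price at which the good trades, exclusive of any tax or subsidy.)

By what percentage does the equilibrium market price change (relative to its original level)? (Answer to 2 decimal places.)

+15.87

Initially, 53 - 5p = 4p - 10, so 63 = 9p and p = 7, Q = 18.
Since buyers' out-of-pocket price is the market price minus the rebate, the effective demand curve becomes Qd = 63 - 5p.
Clearing the new market: 63 - 5p = 4p - 10, so p = 73/9 ≈ 8.1111 and Q = 202/9 ≈ 22.4444.
%Δp = (8.1111 − 7) / 7 × 100 = +15.87%.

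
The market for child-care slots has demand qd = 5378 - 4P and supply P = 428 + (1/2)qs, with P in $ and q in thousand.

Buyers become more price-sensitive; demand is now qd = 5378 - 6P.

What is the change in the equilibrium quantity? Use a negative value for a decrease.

Original equilibrium: 5378 - 4P = 2P - 856 gives 6234 = 6P, so P = 1039 and q = 1222.
After the shift, demand is qd = 5378 - 6P and supply is qs = 2P - 856.
Equate the new curves: 5378 - 6P = 2P - 856, giving 6234 = 8P, P = 779.25, q = 702.5.
Δq = 702.5 − 1222 = -519.5.

-519.5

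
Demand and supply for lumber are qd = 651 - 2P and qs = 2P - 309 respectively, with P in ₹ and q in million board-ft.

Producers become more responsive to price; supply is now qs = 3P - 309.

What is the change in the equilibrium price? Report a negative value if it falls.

Solve the original market: 651 - 2P = 2P - 309, hence P = 240 and q = 171.
The new curves are qd = 651 - 2P (demand) and qs = 3P - 309 (supply).
Setting them equal: 651 - 2P = 3P - 309 → 960 = 5P, so P = 192 and q = 267.
ΔP = 192 − 240 = -48.

-48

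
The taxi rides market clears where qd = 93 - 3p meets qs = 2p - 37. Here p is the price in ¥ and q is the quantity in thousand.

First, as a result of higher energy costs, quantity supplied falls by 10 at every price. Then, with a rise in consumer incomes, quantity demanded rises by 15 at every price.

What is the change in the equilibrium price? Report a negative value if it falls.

Initially, 93 - 3p = 2p - 37, so 130 = 5p and p = 26, q = 15.
The shock moves the curves to qd = 108 - 3p and qs = 2p - 47.
New equilibrium: 108 - 3p = 2p - 47 ⇒ 155 = 5p ⇒ p = 31, q = 15.
Δp = 31 − 26 = +5.

+5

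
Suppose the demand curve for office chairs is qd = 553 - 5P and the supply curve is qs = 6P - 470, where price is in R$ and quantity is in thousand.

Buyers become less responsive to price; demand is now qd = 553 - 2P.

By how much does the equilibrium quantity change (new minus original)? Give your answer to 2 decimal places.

Before the shock: 553 - 5P = 6P - 470 ⇒ 1023 = 11P ⇒ P = 93, q = 88.
With the change applied: demand qd = 553 - 2P, supply qs = 6P - 470.
Clearing the new market: 553 - 2P = 6P - 470, so P = 127.875 and q = 297.25.
Δq = 297.25 − 88 = +209.25.

+209.25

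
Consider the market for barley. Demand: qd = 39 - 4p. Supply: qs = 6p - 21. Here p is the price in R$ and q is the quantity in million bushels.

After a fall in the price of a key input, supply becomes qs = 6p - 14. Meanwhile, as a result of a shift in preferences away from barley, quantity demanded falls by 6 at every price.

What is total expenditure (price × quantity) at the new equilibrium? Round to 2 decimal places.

Initially, 39 - 4p = 6p - 21, so 60 = 10p and p = 6, q = 15.
The shock moves the curves to qd = 33 - 4p and qs = 6p - 14.
New equilibrium: 33 - 4p = 6p - 14 ⇒ 47 = 10p ⇒ p = 4.7, q = 14.2.
New expenditure = 4.7 × 14.2 = 66.74.

66.74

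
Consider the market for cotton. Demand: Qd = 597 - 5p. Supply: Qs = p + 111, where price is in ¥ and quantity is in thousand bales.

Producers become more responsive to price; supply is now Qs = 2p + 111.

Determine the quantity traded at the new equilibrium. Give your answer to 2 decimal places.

Initially, 597 - 5p = p + 111, so 486 = 6p and p = 81, Q = 192.
With the change applied: demand Qd = 597 - 5p, supply Qs = 2p + 111.
Equate the new curves: 597 - 5p = 2p + 111, giving 486 = 7p, p = 486/7 ≈ 69.4286, Q = 1749/7 ≈ 249.8571.

249.86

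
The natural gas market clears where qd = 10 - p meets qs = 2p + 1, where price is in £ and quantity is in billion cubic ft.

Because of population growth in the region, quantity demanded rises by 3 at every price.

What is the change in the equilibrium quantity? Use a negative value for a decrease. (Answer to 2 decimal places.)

Solve the original market: 10 - p = 2p + 1, hence p = 3 and q = 7.
The shock moves the curves to qd = 13 - p and qs = 2p + 1.
Setting them equal: 13 - p = 2p + 1 → 12 = 3p, so p = 4 and q = 9.
Δq = 9 − 7 = +2.00.

+2.00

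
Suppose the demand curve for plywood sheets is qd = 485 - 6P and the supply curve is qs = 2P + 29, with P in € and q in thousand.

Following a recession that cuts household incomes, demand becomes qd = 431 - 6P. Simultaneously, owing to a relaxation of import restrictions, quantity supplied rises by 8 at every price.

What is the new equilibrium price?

Solve the original market: 485 - 6P = 2P + 29, hence P = 57 and q = 143.
The shock moves the curves to qd = 431 - 6P and qs = 2P + 37.
New equilibrium: 431 - 6P = 2P + 37 ⇒ 394 = 8P ⇒ P = 49.25, q = 135.5.

49.25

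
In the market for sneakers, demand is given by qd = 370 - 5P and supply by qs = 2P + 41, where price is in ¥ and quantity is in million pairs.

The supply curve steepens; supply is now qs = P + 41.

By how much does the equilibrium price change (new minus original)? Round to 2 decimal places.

Initially, 370 - 5P = 2P + 41, so 329 = 7P and P = 47, q = 135.
After the shift, demand is qd = 370 - 5P and supply is qs = P + 41.
New equilibrium: 370 - 5P = P + 41 ⇒ 329 = 6P ⇒ P = 329/6 ≈ 54.8333, q = 575/6 ≈ 95.8333.
ΔP = 54.8333 − 47 = +7.83.

+7.83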